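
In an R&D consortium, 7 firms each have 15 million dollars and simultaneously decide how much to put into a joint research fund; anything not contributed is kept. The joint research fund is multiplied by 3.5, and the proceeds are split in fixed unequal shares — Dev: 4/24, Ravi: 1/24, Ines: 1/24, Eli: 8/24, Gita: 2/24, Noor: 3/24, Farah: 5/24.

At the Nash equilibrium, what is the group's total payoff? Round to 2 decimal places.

Player j's private return per contributed unit is 3.5 × (j's share). Contributing is weakly dominant for j when that share is at least 1/3.5 = 0.2857, and contributing 0 is dominant otherwise.
Eli alone (share 8/24) is above the threshold, contributing 15; the remaining 6 contribute 0. Total contributed: 15.
The joint research fund pays out 3.5 × 15 = 52.50 in total (split across the unequal shares, but the aggregate is all that matters for the group sum).
The 6 free-riders keep 15 each, adding 90. Group total = 90 + 52.50 = 142.50.

142.50 million dollars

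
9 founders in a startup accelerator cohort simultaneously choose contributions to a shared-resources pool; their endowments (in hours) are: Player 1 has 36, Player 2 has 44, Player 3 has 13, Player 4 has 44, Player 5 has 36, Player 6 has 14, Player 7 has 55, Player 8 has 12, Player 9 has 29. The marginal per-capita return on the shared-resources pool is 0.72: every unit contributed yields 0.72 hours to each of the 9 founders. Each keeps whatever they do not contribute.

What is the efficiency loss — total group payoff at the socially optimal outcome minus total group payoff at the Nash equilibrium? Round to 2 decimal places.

The private return per contributed unit is 0.72 < 1 for everyone, so the Nash equilibrium is zero contribution and the group total is Σ E_j = 36 + 44 + 13 + 44 + 36 + 14 + 55 + 12 + 29 = 283.
Each contributed unit returns 6.480 to the group, so the social optimum is full contribution by everyone: group total = 6.480 × 283 = 1833.84.
Efficiency loss = (6.480 − 1) × 283 = 1550.84.

1550.84 hours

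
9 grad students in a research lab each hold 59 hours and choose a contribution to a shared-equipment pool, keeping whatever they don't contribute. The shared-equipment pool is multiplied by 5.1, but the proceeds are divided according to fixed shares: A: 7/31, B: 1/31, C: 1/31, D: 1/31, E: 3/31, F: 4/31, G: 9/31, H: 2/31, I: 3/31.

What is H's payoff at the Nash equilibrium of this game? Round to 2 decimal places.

97.83 hours

Player j's private return per contributed unit is 5.1 × (j's share). Contributing is weakly dominant for j when that share is at least 1/5.1 = 0.1961, and contributing 0 is dominant otherwise.
A and G are above the threshold, contributing 59 each; the remaining 7 contribute 0. Total contributed: 118.
H keeps 59 and receives 5.1 × 118 × 2/31 = 38.83 from the shared-equipment pool, for a payoff of 97.83.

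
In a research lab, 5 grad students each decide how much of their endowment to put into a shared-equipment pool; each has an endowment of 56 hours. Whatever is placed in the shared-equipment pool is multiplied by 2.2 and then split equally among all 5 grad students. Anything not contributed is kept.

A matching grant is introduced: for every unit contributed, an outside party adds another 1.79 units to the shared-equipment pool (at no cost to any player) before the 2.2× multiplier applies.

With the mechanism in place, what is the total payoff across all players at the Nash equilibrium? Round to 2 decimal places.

The effective private return per unit is now 2.2 × 2.79 / 5 = 1.2276 > 1, so every player's dominant strategy flips to full contribution.
At the Nash equilibrium everyone contributes 56. Group total payoff = 2.2 × 2.79 × 280 = 1718.64.

1718.64 hours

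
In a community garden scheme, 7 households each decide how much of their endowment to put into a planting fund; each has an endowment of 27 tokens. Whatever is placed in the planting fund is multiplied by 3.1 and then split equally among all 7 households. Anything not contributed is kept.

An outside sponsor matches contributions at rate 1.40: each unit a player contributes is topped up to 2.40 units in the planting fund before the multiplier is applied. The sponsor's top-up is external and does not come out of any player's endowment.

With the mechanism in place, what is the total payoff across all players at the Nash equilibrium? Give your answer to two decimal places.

Under the mechanism each unit contributed yields 3.1 × 2.40 / 7 = 1.0629 back to its contributor per unit of net cost, which exceeds 1, making full contribution the dominant choice for everyone.
So the Nash equilibrium is full contribution by all 7; the group earns 3.1 × 2.40 × 189 = 1406.16.

1406.16 tokens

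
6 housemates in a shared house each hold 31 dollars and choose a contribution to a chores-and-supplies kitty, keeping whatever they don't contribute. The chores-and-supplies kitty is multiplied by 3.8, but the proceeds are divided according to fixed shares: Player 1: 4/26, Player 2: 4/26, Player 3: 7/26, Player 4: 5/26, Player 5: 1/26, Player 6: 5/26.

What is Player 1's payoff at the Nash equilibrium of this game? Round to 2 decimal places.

Player j's private return per contributed unit is 3.8 × (j's share). Contributing is weakly dominant for j when that share is at least 1/3.8 = 0.2632, and contributing 0 is dominant otherwise.
Only Player 3 (7/26) clears that bar, contributing 31; the remaining 5 contribute 0. Total contributed: 31.
Player 1 keeps 31 and receives 3.8 × 31 × 4/26 = 18.12 from the chores-and-supplies kitty, for a payoff of 49.12.

49.12 dollars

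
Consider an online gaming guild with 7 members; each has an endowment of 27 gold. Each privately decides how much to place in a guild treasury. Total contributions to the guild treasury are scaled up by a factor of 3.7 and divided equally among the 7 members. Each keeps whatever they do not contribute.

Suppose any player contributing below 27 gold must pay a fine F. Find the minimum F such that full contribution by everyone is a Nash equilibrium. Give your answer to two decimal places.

12.73 gold

Given the others contribute fully, the best deviation is to contribute 0 (any partial contribution still incurs the fine and gives up units whose private return 0.5286 is below 1).
Deviating from 27 to 0 saves 27 gold but forfeits the deviator's share of the drop in the guild treasury: 3.7/7 × 27 = 14.27.
So the deviation gain is 27 − 14.27 = 12.73, and the fine must be at least 12.73 gold to wipe it out.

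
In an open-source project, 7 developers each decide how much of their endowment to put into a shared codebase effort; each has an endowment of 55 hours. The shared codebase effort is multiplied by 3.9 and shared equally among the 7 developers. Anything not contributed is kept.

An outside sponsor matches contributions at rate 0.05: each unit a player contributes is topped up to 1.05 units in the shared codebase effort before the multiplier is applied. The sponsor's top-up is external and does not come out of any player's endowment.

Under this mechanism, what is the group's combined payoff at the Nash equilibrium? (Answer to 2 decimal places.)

385.00 hours

With the mechanism, a contributed unit returns 3.9 × 1.05 / 7 = 0.5850 per unit of net cost — still below 1 — so contributing 0 remains dominant for every player.
At the Nash equilibrium no one contributes; group total payoff = 7 × 55 = 385.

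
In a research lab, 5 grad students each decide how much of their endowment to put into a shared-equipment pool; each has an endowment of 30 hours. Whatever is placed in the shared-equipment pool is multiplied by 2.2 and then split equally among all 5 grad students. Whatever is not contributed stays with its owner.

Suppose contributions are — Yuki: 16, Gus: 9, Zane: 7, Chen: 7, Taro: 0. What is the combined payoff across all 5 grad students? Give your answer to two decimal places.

196.80 hours

Total contributed: 16 + 9 + 7 + 7 + 0 = 39; total kept: 5 × 30 − 39 = 111.
The shared-equipment pool pays out 2.2 × 39 = 85.80 in aggregate.
Group total = 111 + 85.80 = 196.80.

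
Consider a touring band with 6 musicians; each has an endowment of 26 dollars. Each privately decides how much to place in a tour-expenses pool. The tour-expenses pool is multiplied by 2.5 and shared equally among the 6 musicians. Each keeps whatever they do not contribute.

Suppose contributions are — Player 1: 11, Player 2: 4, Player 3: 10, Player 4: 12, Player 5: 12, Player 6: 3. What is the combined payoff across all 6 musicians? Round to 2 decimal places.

234.00 dollars

Total contributed: 11 + 4 + 10 + 12 + 12 + 3 = 52; total kept: 6 × 26 − 52 = 104.
The tour-expenses pool pays out 2.5 × 52 = 130.00 in aggregate.
Group total = 104 + 130.00 = 234.00.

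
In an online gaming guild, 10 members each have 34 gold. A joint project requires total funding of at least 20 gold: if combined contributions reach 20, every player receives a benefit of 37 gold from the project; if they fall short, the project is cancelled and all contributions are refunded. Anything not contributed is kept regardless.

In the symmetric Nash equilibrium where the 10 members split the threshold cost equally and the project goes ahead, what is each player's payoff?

69 gold

Equal share of the threshold: 20/10 = 2.
At this profile no one gains by cutting their contribution: any cut drops the total below 20, the project is cancelled, contributions are refunded, and the deviator ends with 34, which is less than 34 − 2 + 37 = 69. Contributing more than 2 just wastes the excess. So contributing exactly 2 is a best response.
Each player's payoff: 34 − 2 + 37 = 69.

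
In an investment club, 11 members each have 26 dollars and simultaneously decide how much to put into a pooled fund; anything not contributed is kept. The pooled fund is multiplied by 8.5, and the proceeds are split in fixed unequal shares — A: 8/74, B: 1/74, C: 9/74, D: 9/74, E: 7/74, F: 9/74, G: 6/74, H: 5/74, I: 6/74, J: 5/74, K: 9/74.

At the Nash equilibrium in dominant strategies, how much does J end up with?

A player with share s gets back 8.5·s per unit contributed, so full contribution is dominant for anyone with s > 1/8.5 = 0.1176 and zero contribution is dominant for anyone below.
The shares above 0.1176 belong to C, D, F and K, contributing 26 each; the remaining 7 contribute 0. Total contributed: 104.
J keeps 26 and receives 8.5 × 104 × 5/74 = 59.73 from the pooled fund, for a payoff of 85.73.

85.73 dollars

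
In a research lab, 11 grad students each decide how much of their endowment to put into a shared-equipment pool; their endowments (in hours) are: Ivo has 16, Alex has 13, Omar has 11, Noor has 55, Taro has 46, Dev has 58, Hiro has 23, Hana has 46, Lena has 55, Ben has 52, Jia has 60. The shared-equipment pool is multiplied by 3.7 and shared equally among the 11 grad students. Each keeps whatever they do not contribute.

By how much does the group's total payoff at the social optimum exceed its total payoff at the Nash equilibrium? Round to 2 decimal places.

The private return per contributed unit is 3.7/11 = 0.3364 < 1 for every player regardless of endowment, so the Nash equilibrium is zero contribution and the group total is Σ E_j = 16 + 13 + 11 + 55 + 46 + 58 + 23 + 46 + 55 + 52 + 60 = 435.
Each contributed unit returns 3.700 to the group, so the social optimum is full contribution by everyone: group total = 3.700 × 435 = 1609.50.
Efficiency loss = (3.700 − 1) × 435 = 1174.50.

1174.50 hours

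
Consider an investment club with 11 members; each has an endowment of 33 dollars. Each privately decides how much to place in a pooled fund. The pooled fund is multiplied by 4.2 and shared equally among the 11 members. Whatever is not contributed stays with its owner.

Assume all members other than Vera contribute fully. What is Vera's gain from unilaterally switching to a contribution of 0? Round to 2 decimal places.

20.40 dollars

Switching from a contribution of 33 to 0 lets Vera keep an extra 33 dollars, but lowers the pooled fund by 33, which costs Vera their own share of that drop: 4.2/11 × 33 = 12.60.
Net gain = 33 − 12.60 = 20.40. The private return per contributed unit (0.3818) is below 1, so free-riding is indeed the best response regardless of what the others do.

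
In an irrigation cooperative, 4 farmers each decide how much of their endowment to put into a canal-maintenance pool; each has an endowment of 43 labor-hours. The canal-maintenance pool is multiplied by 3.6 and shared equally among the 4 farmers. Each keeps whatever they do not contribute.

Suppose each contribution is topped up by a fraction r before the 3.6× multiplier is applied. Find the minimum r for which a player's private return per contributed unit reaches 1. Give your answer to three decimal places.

With matching at rate r, one contributed unit becomes (1 + r) in the canal-maintenance pool and returns 3.6 × (1 + r) / 4 to the contributor.
Setting this equal to 1: 1 + r = 4/3.6 = 1.1111.
So the minimum matching rate is r = 1.1111 − 1 = 0.111.

0.111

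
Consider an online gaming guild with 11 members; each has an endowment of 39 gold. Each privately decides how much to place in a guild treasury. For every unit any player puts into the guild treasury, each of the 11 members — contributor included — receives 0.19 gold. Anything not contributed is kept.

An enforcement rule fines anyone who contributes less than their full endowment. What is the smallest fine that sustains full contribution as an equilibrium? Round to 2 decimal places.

Given the others contribute fully, the best deviation is to contribute 0 (any partial contribution still incurs the fine and gives up units whose private return 0.19 is below 1).
Deviating from 39 to 0 saves 39 gold but forfeits the deviator's share of the drop in the guild treasury: 0.19 × 39 = 7.41.
So the deviation gain is 39 − 7.41 = 31.59, and the fine must be at least 31.59 gold to wipe it out.

31.59 gold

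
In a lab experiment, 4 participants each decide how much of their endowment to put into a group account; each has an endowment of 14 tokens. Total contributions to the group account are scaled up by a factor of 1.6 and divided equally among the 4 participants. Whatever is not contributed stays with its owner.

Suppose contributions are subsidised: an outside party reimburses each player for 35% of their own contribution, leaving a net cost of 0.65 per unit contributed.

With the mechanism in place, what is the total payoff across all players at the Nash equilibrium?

56.00 tokens

The effective private return is (1.6/4) / 0.65 = 0.6154, which is still under 1, so the mechanism doesn't change anyone's dominant strategy: zero contribution.
Everyone keeps their endowment and the group total is 4 × 14 = 56.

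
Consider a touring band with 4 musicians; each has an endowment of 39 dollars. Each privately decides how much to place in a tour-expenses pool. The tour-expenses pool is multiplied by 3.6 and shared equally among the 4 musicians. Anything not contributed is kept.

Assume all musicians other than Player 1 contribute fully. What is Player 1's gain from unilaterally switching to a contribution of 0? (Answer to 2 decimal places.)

Switching from a contribution of 39 to 0 lets Player 1 keep an extra 39 dollars, but lowers the tour-expenses pool by 39, which costs Player 1 their own share of that drop: 3.6/4 × 39 = 35.10.
Net gain = 39 − 35.10 = 3.90. The private return per contributed unit (0.9000) is below 1, so free-riding is indeed the best response regardless of what the others do.

3.90 dollars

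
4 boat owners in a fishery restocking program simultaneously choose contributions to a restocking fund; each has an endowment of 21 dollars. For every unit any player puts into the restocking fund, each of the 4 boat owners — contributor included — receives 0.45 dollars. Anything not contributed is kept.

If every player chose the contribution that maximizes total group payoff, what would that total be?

151.20 dollars

Each contributed unit returns 1.800 to the group as a whole (0.45 to each of 4 players), which exceeds 1, so the social optimum is full contribution: group total = 1.800 × 84 = 151.20.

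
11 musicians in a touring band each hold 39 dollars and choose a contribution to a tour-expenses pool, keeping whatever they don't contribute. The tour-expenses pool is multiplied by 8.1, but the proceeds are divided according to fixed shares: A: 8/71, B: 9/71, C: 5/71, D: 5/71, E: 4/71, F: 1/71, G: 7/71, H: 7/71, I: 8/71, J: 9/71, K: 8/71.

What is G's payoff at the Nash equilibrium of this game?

Each unit j contributes comes back to j as 8.1 × (j's share), so j prefers to contribute only if that share exceeds 1/8.1 = 0.1235; otherwise keeping the unit dominates.
B and J clear that bar, contributing 39 each; the remaining 9 contribute 0. Total contributed: 78.
G keeps 39 and receives 8.1 × 78 × 7/71 = 62.29 from the tour-expenses pool, for a payoff of 101.29.

101.29 dollars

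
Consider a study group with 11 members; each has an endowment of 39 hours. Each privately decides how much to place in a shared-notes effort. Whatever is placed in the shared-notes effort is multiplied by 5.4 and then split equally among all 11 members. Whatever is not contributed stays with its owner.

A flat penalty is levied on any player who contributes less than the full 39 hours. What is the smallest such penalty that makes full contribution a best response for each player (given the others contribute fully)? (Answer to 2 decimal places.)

19.85 hours

Given the others contribute fully, the best deviation is to contribute 0 (any partial contribution still incurs the fine and gives up units whose private return 0.4909 is below 1).
Deviating from 39 to 0 saves 39 hours but forfeits the deviator's share of the drop in the shared-notes effort: 5.4/11 × 39 = 19.15.
So the deviation gain is 39 − 19.15 = 19.85, and the fine must be at least 19.85 hours to wipe it out.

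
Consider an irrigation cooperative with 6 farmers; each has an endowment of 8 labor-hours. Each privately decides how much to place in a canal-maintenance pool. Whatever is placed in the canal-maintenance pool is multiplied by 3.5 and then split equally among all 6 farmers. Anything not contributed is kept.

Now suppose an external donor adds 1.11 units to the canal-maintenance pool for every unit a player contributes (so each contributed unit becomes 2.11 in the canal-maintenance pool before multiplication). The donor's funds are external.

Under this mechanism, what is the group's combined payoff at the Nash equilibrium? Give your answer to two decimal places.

The effective private return per unit is now 3.5 × 2.11 / 6 = 1.2308 > 1, so every player's dominant strategy flips to full contribution.
So the Nash equilibrium is full contribution by all 6; the group earns 3.5 × 2.11 × 48 = 354.48.

354.48 labor-hours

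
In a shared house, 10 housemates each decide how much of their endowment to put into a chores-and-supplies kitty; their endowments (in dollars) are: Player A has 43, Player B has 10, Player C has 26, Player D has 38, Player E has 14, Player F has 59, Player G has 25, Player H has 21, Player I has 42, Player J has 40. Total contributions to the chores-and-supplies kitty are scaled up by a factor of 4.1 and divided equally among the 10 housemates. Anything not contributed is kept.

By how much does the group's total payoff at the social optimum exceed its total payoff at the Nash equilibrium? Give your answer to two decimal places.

The private return per contributed unit is 4.1/10 = 0.4100 < 1 for every player regardless of endowment, so the Nash equilibrium is zero contribution and the group total is Σ E_j = 43 + 10 + 26 + 38 + 14 + 59 + 25 + 21 + 42 + 40 = 318.
Each contributed unit returns 4.100 to the group, so the social optimum is full contribution by everyone: group total = 4.100 × 318 = 1303.80.
Efficiency loss = (4.100 − 1) × 318 = 985.80.

985.80 dollars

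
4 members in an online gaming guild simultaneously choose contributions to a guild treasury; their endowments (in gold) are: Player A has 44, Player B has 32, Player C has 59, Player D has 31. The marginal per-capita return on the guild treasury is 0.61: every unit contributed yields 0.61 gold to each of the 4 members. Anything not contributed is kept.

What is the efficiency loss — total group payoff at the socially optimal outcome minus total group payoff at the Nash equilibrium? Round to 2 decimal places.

239.04 gold

The private return per contributed unit is 0.61 < 1 for everyone, so the Nash equilibrium is zero contribution and the group total is Σ E_j = 44 + 32 + 59 + 31 = 166.
Each contributed unit returns 2.440 to the group, so the social optimum is full contribution by everyone: group total = 2.440 × 166 = 405.04.
Efficiency loss = (2.440 − 1) × 166 = 239.04.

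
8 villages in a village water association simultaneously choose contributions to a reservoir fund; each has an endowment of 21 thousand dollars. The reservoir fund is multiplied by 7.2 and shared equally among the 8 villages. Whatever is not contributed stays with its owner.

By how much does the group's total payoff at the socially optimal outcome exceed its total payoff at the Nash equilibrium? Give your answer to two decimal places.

Each contributed unit returns 7.2/8 = 0.9000 to its contributor — below 1 — so contributing 0 is dominant for every player. At the Nash equilibrium everyone keeps their 21, and the group total is 8 × 21 = 168.
Each contributed unit returns 7.200 to the group as a whole (0.9000 to each of 8 players), which exceeds 1, so the social optimum is full contribution: group total = 7.200 × 168 = 1209.60.
Efficiency loss = 1209.60 − 168 = 1041.60.

1041.60 thousand dollars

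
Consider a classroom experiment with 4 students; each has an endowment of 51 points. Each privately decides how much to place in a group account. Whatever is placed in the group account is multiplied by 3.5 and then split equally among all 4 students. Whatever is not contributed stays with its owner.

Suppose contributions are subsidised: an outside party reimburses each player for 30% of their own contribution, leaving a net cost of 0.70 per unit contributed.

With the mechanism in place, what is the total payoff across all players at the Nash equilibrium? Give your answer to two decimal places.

775.20 points

The effective private return per unit is now (3.5/4) / 0.70 = 1.2500 > 1, so every player's dominant strategy flips to full contribution.
So the Nash equilibrium is full contribution by all 4; the group earns 4 × (51 × 0.30 + 3.5 × 51) = 775.20.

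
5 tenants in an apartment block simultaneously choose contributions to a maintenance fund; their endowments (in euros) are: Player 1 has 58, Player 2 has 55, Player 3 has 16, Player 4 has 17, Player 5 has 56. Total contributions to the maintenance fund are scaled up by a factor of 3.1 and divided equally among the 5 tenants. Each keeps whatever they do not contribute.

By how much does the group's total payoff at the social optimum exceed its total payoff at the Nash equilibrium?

The private return per contributed unit is 3.1/5 = 0.6200 < 1 for every player regardless of endowment, so the Nash equilibrium is zero contribution and the group total is Σ E_j = 58 + 55 + 16 + 17 + 56 = 202.
Each contributed unit returns 3.100 to the group, so the social optimum is full contribution by everyone: group total = 3.100 × 202 = 626.20.
Efficiency loss = (3.100 − 1) × 202 = 424.20.

424.20 euros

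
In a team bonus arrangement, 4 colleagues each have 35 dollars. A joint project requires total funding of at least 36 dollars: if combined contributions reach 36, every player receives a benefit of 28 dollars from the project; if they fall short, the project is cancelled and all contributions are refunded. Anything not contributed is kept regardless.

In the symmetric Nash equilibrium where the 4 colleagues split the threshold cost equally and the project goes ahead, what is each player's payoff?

54 dollars

Equal share of the threshold: 36/4 = 9.
At this profile no one gains by cutting their contribution: any cut drops the total below 36, the project is cancelled, contributions are refunded, and the deviator ends with 35, which is less than 35 − 9 + 28 = 54. Contributing more than 9 just wastes the excess. So contributing exactly 9 is a best response.
Each player's payoff: 35 − 9 + 28 = 54.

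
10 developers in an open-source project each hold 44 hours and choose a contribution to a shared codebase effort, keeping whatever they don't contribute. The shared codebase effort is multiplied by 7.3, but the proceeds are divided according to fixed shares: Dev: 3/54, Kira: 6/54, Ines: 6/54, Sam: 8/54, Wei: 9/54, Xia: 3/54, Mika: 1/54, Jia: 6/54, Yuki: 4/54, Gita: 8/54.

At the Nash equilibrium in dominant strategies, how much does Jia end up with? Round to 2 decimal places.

Each unit j contributes comes back to j as 7.3 × (j's share), so j prefers to contribute only if that share exceeds 1/7.3 = 0.1370; otherwise keeping the unit dominates.
Sam, Wei and Gita clear that bar, contributing 44 each; the remaining 7 contribute 0. Total contributed: 132.
Jia keeps 44 and receives 7.3 × 132 × 6/54 = 107.07 from the shared codebase effort, for a payoff of 151.07.

151.07 hours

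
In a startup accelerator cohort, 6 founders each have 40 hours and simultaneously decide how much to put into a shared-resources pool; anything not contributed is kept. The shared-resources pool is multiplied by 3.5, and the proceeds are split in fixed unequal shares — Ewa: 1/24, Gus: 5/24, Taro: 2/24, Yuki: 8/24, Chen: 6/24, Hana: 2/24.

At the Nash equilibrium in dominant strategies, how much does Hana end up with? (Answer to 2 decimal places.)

Each unit j contributes comes back to j as 3.5 × (j's share), so j prefers to contribute only if that share exceeds 1/3.5 = 0.2857; otherwise keeping the unit dominates.
Only Yuki (8/24) clears that bar, contributing 40; the remaining 5 contribute 0. Total contributed: 40.
Hana keeps 40 and receives 3.5 × 40 × 2/24 = 11.67 from the shared-resources pool, for a payoff of 51.67.

51.67 hours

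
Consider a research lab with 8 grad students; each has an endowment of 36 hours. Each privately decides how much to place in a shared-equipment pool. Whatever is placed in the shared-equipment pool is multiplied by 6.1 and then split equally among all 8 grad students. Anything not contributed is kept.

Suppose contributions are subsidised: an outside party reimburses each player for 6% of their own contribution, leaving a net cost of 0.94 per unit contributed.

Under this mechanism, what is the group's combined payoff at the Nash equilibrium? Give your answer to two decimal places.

With the mechanism, a contributed unit returns (6.1/8) / 0.94 = 0.8112 per unit of net cost — still below 1 — so contributing 0 remains dominant for every player.
At the Nash equilibrium no one contributes; group total payoff = 8 × 36 = 288.

288.00 hours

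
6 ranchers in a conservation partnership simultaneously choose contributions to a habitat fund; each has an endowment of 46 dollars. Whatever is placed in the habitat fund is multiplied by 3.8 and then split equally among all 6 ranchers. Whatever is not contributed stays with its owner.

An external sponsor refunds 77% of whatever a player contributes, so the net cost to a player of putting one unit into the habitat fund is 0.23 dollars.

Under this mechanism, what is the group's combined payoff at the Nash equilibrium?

1261.32 dollars

Under the mechanism each unit contributed yields (3.8/6) / 0.23 = 2.7536 back to its contributor per unit of net cost, which exceeds 1, making full contribution the dominant choice for everyone.
So the Nash equilibrium is full contribution by all 6; the group earns 6 × (46 × 0.77 + 3.8 × 46) = 1261.32.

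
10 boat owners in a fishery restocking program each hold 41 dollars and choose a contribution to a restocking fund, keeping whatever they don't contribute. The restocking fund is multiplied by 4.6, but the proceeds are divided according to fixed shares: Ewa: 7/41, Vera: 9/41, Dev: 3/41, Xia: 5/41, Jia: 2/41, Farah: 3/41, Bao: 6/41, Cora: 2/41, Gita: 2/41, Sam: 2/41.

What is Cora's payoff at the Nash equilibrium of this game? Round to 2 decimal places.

50.20 dollars

Each unit j contributes comes back to j as 4.6 × (j's share), so j prefers to contribute only if that share exceeds 1/4.6 = 0.2174; otherwise keeping the unit dominates.
The only share above 0.2174 is Vera's 9/41, contributing 41; the remaining 9 contribute 0. Total contributed: 41.
Cora keeps 41 and receives 4.6 × 41 × 2/41 = 9.20 from the restocking fund, for a payoff of 50.20.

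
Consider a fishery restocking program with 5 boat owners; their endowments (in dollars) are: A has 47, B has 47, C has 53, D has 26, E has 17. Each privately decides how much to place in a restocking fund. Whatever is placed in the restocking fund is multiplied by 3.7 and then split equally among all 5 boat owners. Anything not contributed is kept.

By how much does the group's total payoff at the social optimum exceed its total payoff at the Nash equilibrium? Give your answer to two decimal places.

513.00 dollars

The private return per contributed unit is 3.7/5 = 0.7400 < 1 for every player regardless of endowment, so the Nash equilibrium is zero contribution and the group total is Σ E_j = 47 + 47 + 53 + 26 + 17 = 190.
Each contributed unit returns 3.700 to the group, so the social optimum is full contribution by everyone: group total = 3.700 × 190 = 703.00.
Efficiency loss = (3.700 − 1) × 190 = 513.00.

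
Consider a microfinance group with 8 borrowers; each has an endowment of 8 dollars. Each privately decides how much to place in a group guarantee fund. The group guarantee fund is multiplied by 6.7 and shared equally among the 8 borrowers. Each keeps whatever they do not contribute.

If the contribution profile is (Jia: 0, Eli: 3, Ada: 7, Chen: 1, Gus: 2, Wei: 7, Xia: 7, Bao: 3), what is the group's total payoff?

235.00 dollars

Total contributed: 0 + 3 + 7 + 1 + 2 + 7 + 7 + 3 = 30; total kept: 8 × 8 − 30 = 34.
The group guarantee fund pays out 6.7 × 30 = 201.00 in aggregate.
Group total = 34 + 201.00 = 235.00.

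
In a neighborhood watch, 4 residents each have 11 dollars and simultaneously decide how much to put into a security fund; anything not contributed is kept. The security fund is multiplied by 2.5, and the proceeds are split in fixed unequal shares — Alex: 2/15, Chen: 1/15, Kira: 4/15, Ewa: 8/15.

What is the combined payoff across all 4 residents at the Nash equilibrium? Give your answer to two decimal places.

Each unit j contributes comes back to j as 2.5 × (j's share), so j prefers to contribute only if that share exceeds 1/2.5 = 0.4000; otherwise keeping the unit dominates.
The only share above 0.4000 is Ewa's 8/15, contributing 11; the remaining 3 contribute 0. Total contributed: 11.
The security fund pays out 2.5 × 11 = 27.50 in total (split across the unequal shares, but the aggregate is all that matters for the group sum).
The 3 free-riders keep 11 each, adding 33. Group total = 33 + 27.50 = 60.50.

60.50 dollars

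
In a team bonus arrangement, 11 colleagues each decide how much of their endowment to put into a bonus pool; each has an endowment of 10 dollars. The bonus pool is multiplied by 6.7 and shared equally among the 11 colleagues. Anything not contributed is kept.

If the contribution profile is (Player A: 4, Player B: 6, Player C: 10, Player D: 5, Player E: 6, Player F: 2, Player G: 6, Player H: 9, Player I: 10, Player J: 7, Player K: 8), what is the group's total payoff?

526.10 dollars

Total contributed: 4 + 6 + 10 + 5 + 6 + 2 + 6 + 9 + 10 + 7 + 8 = 73; total kept: 11 × 10 − 73 = 37.
The bonus pool pays out 6.7 × 73 = 489.10 in aggregate.
Group total = 37 + 489.10 = 526.10.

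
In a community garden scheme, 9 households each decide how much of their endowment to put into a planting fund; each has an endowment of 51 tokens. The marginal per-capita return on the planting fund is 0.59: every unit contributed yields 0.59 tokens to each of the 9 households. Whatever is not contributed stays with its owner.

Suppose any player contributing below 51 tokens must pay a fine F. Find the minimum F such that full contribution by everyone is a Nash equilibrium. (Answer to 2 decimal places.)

Given the others contribute fully, the best deviation is to contribute 0 (any partial contribution still incurs the fine and gives up units whose private return 0.59 is below 1).
Deviating from 51 to 0 saves 51 tokens but forfeits the deviator's share of the drop in the planting fund: 0.59 × 51 = 30.09.
So the deviation gain is 51 − 30.09 = 20.91, and the fine must be at least 20.91 tokens to wipe it out.

20.91 tokens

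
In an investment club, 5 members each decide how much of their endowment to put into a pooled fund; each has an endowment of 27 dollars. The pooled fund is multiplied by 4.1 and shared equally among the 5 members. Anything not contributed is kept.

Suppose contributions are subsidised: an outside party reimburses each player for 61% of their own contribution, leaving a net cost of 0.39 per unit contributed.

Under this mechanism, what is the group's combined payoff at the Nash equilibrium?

635.85 dollars

With the mechanism, a contributed unit returns (4.1/5) / 0.39 = 2.1026 per unit of net cost to the contributor — now above 1 — so contributing fully is weakly dominant for every player.
So the Nash equilibrium is full contribution by all 5; the group earns 5 × (27 × 0.61 + 4.1 × 27) = 635.85.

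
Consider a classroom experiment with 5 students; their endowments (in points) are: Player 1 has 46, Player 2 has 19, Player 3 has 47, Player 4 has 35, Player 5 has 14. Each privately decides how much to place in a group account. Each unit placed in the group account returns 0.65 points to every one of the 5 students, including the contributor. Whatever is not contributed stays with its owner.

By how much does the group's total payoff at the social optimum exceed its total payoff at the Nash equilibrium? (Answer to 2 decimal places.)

The private return per contributed unit is 0.65 < 1 for everyone, so the Nash equilibrium is zero contribution and the group total is Σ E_j = 46 + 19 + 47 + 35 + 14 = 161.
Each contributed unit returns 3.250 to the group, so the social optimum is full contribution by everyone: group total = 3.250 × 161 = 523.25.
Efficiency loss = (3.250 − 1) × 161 = 362.25.

362.25 points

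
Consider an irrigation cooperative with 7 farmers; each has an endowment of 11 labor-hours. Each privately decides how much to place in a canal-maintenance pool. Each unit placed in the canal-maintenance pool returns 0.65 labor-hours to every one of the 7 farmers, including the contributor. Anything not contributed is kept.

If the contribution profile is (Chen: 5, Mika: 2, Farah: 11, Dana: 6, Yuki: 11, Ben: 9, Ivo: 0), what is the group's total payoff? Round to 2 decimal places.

233.20 labor-hours

Total contributed: 5 + 2 + 11 + 6 + 11 + 9 + 0 = 44; total kept: 7 × 11 − 44 = 33.
The canal-maintenance pool pays out 0.65 × 7 × 44 = 200.20 in aggregate.
Group total = 33 + 200.20 = 233.20.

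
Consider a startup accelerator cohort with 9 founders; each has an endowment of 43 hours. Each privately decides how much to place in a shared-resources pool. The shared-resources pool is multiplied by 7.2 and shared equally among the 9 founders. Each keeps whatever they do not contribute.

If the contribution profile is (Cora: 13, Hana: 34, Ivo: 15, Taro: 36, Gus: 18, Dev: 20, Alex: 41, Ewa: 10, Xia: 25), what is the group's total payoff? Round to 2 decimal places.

1701.40 hours

Total contributed: 13 + 34 + 15 + 36 + 18 + 20 + 41 + 10 + 25 = 212; total kept: 9 × 43 − 212 = 175.
The shared-resources pool pays out 7.2 × 212 = 1526.40 in aggregate.
Group total = 175 + 1526.40 = 1701.40.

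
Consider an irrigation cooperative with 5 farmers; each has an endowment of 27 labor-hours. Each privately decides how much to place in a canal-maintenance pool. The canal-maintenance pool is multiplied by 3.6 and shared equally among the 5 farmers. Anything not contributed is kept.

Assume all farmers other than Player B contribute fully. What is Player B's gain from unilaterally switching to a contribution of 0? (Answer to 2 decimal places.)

7.56 labor-hours

Switching from a contribution of 27 to 0 lets Player B keep an extra 27 labor-hours, but lowers the canal-maintenance pool by 27, which costs Player B their own share of that drop: 3.6/5 × 27 = 19.44.
Net gain = 27 − 19.44 = 7.56. The private return per contributed unit (0.7200) is below 1, so free-riding is indeed the best response regardless of what the others do.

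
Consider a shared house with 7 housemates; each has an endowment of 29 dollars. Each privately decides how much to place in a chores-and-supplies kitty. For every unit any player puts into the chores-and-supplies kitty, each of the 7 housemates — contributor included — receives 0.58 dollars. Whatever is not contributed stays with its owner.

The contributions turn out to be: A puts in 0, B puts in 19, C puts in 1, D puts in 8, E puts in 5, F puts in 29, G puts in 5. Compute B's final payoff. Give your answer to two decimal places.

Total contributed: 0 + 19 + 1 + 8 + 5 + 29 + 5 = 67.
Each receives 0.58 × 67 = 38.86 from the chores-and-supplies kitty.
B keeps 29 − 19 = 10, so B's payoff is 10 + 38.86 = 48.86.

48.86 dollars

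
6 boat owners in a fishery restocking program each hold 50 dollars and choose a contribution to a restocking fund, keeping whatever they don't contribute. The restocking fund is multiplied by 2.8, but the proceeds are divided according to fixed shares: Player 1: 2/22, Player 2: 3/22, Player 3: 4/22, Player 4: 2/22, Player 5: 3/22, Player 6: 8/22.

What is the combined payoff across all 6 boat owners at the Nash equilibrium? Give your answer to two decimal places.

390.00 dollars

A player with share s gets back 2.8·s per unit contributed, so full contribution is dominant for anyone with s > 1/2.8 = 0.3571 and zero contribution is dominant for anyone below.
Player 6 alone (share 8/22) is above the threshold, contributing 50; the remaining 5 contribute 0. Total contributed: 50.
The restocking fund pays out 2.8 × 50 = 140.00 in total (split across the unequal shares, but the aggregate is all that matters for the group sum).
The 5 free-riders keep 50 each, adding 250. Group total = 250 + 140.00 = 390.00.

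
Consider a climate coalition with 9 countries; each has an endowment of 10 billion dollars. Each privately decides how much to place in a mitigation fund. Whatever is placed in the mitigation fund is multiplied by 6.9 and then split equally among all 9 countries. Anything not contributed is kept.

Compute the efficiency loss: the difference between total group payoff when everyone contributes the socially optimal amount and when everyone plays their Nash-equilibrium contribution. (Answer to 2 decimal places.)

531.00 billion dollars

Each contributed unit returns 6.9/9 = 0.7667 to its contributor — below 1 — so contributing 0 is dominant for every player. At the Nash equilibrium everyone keeps their 10, and the group total is 9 × 10 = 90.
Each contributed unit returns 6.900 to the group as a whole (0.7667 to each of 9 players), which exceeds 1, so the social optimum is full contribution: group total = 6.900 × 90 = 621.00.
Efficiency loss = 621.00 − 90 = 531.00.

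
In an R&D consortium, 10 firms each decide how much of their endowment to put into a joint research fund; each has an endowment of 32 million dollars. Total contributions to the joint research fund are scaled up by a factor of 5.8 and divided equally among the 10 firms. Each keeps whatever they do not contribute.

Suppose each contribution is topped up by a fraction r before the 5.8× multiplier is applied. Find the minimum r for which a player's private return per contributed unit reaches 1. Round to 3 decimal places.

0.724

With matching at rate r, one contributed unit becomes (1 + r) in the joint research fund and returns 5.8 × (1 + r) / 10 to the contributor.
Setting this equal to 1: 1 + r = 10/5.8 = 1.7241.
So the minimum matching rate is r = 1.7241 − 1 = 0.724.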